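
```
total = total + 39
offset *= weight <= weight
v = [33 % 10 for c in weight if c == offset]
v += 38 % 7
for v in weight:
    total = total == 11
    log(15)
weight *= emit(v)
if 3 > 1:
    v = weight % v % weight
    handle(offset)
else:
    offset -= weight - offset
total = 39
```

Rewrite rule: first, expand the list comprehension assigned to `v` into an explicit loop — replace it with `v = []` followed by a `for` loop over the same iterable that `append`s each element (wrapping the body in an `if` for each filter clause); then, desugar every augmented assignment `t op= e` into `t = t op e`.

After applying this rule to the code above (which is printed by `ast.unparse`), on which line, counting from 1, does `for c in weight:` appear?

Transformed code:
total = total + 39
offset = offset * (weight <= weight)
v = []
for c in weight:
    if c == offset:
        v.append(33 % 10)
v = v + 38 % 7
for v in weight:
    total = total == 11
    log(15)
weight = weight * emit(v)
if 3 > 1:
    v = weight % v % weight
    handle(offset)
else:
    offset = offset - (weight - offset)
total = 39

4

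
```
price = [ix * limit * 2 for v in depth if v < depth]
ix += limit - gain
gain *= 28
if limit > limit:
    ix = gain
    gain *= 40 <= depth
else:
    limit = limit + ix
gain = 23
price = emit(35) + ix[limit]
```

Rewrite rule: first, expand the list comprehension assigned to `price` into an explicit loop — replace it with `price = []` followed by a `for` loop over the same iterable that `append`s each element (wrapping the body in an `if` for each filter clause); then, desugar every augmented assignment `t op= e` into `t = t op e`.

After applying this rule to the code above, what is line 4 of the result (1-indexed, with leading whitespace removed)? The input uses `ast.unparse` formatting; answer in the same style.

price.append(ix * limit * 2)

Transformed code:
price = []
for v in depth:
    if v < depth:
        price.append(ix * limit * 2)
ix = ix + (limit - gain)
gain = gain * 28
if limit > limit:
    ix = gain
    gain = gain * (40 <= depth)
else:
    limit = limit + ix
gain = 23
price = emit(35) + ix[limit]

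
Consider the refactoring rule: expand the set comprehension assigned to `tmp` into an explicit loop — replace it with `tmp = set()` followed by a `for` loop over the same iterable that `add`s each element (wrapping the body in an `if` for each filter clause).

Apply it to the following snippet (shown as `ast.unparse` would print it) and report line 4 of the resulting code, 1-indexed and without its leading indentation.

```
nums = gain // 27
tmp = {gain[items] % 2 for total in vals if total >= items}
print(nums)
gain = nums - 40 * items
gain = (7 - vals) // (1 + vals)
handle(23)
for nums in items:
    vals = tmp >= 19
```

if total >= items:

Transformed code:
nums = gain // 27
tmp = set()
for total in vals:
    if total >= items:
        tmp.add(gain[items] % 2)
print(nums)
gain = nums - 40 * items
gain = (7 - vals) // (1 + vals)
handle(23)
for nums in items:
    vals = tmp >= 19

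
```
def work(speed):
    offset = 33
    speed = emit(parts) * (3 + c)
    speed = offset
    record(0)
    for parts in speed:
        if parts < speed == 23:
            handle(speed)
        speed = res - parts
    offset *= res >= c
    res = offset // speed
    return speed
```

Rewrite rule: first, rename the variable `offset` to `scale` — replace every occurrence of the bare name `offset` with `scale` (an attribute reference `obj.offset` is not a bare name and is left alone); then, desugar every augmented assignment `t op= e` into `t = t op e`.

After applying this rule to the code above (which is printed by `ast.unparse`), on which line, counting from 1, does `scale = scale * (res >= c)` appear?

10

Transformed code:
def work(speed):
    scale = 33
    speed = emit(parts) * (3 + c)
    speed = scale
    record(0)
    for parts in speed:
        if parts < speed == 23:
            handle(speed)
        speed = res - parts
    scale = scale * (res >= c)
    res = scale // speed
    return speed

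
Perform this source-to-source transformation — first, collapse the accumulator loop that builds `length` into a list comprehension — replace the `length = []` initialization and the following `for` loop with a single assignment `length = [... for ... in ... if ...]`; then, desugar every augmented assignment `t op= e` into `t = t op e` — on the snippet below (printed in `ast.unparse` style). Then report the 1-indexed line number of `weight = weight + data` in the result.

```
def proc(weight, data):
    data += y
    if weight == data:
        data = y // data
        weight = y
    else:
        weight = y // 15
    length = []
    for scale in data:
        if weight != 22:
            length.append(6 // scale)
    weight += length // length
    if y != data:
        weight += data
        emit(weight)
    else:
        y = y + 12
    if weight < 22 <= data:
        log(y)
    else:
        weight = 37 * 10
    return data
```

11

Transformed code:
def proc(weight, data):
    data = data + y
    if weight == data:
        data = y // data
        weight = y
    else:
        weight = y // 15
    length = [6 // scale for scale in data if weight != 22]
    weight = weight + length // length
    if y != data:
        weight = weight + data
        emit(weight)
    else:
        y = y + 12
    if weight < 22 <= data:
        log(y)
    else:
        weight = 37 * 10
    return data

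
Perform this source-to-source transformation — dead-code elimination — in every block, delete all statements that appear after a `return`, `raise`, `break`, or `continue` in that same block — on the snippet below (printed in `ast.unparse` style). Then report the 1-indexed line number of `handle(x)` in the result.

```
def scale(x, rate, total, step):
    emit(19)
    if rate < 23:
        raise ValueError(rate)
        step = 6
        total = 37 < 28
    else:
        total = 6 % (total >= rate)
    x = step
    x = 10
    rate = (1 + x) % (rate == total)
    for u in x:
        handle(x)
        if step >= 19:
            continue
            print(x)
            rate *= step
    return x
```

Transformed code:
def scale(x, rate, total, step):
    emit(19)
    if rate < 23:
        raise ValueError(rate)
    else:
        total = 6 % (total >= rate)
    x = step
    x = 10
    rate = (1 + x) % (rate == total)
    for u in x:
        handle(x)
        if step >= 19:
            continue
    return x

11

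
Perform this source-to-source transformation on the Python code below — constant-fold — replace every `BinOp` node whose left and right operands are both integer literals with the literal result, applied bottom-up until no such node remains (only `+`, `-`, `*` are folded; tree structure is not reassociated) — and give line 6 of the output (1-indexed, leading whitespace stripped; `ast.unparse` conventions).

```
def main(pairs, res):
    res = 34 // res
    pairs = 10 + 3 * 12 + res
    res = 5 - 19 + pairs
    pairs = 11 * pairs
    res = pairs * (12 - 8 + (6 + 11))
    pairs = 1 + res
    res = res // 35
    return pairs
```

Transformed code:
def main(pairs, res):
    res = 34 // res
    pairs = 46 + res
    res = -14 + pairs
    pairs = 11 * pairs
    res = pairs * 21
    pairs = 1 + res
    res = res // 35
    return pairs

res = pairs * 21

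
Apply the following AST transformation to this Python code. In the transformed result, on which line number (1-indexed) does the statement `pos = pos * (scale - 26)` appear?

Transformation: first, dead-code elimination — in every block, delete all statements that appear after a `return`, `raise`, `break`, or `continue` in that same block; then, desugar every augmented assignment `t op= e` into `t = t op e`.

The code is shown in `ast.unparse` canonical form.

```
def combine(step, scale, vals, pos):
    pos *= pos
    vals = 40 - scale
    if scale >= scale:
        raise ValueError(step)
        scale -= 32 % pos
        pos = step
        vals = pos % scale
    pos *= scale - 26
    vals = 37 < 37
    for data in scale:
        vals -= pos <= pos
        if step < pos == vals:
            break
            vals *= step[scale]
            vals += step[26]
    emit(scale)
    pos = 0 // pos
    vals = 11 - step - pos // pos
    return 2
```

6

Transformed code:
def combine(step, scale, vals, pos):
    pos = pos * pos
    vals = 40 - scale
    if scale >= scale:
        raise ValueError(step)
    pos = pos * (scale - 26)
    vals = 37 < 37
    for data in scale:
        vals = vals - (pos <= pos)
        if step < pos == vals:
            break
    emit(scale)
    pos = 0 // pos
    vals = 11 - step - pos // pos
    return 2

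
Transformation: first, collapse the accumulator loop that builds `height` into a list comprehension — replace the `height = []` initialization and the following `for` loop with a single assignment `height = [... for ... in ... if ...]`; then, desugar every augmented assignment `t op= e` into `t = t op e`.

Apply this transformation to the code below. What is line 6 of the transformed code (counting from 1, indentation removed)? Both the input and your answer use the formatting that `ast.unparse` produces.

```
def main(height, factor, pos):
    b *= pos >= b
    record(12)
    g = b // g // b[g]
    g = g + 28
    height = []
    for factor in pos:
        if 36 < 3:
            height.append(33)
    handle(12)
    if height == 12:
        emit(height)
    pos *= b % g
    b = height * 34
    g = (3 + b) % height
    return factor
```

Transformed code:
def main(height, factor, pos):
    b = b * (pos >= b)
    record(12)
    g = b // g // b[g]
    g = g + 28
    height = [33 for factor in pos if 36 < 3]
    handle(12)
    if height == 12:
        emit(height)
    pos = pos * (b % g)
    b = height * 34
    g = (3 + b) % height
    return factor

height = [33 for factor in pos if 36 < 3]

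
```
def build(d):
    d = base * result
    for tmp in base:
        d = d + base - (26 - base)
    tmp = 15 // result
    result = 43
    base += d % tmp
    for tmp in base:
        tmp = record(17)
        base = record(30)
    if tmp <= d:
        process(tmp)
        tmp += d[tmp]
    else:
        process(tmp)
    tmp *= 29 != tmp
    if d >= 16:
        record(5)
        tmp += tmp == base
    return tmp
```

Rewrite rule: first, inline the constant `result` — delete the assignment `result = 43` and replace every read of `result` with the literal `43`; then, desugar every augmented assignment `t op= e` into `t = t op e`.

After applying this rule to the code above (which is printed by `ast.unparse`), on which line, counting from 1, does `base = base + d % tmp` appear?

Transformed code:
def build(d):
    d = base * 43
    for tmp in base:
        d = d + base - (26 - base)
    tmp = 15 // 43
    base = base + d % tmp
    for tmp in base:
        tmp = record(17)
        base = record(30)
    if tmp <= d:
        process(tmp)
        tmp = tmp + d[tmp]
    else:
        process(tmp)
    tmp = tmp * (29 != tmp)
    if d >= 16:
        record(5)
        tmp = tmp + (tmp == base)
    return tmp

6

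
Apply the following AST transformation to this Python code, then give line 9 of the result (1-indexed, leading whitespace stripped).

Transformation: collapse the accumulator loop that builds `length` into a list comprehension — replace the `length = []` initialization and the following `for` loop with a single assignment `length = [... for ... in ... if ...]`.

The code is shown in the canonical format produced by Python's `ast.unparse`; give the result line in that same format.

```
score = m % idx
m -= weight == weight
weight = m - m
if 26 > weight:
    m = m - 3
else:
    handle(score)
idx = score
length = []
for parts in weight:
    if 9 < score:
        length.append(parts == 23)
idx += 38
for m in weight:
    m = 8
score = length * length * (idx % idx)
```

length = [parts == 23 for parts in weight if 9 < score]

Transformed code:
score = m % idx
m -= weight == weight
weight = m - m
if 26 > weight:
    m = m - 3
else:
    handle(score)
idx = score
length = [parts == 23 for parts in weight if 9 < score]
idx += 38
for m in weight:
    m = 8
score = length * length * (idx % idx)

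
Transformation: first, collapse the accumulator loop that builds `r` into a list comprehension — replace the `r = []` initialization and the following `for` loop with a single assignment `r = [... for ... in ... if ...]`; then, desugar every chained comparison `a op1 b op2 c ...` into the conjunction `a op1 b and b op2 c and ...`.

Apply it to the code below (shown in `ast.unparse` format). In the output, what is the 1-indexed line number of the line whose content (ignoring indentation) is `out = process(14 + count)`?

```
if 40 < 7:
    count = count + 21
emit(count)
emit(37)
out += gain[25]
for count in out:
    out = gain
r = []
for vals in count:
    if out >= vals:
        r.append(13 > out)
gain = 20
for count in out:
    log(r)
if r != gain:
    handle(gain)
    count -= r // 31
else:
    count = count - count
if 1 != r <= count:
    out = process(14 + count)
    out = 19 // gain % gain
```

18

Transformed code:
if 40 < 7:
    count = count + 21
emit(count)
emit(37)
out += gain[25]
for count in out:
    out = gain
r = [13 > out for vals in count if out >= vals]
gain = 20
for count in out:
    log(r)
if r != gain:
    handle(gain)
    count -= r // 31
else:
    count = count - count
if 1 != r and r <= count:
    out = process(14 + count)
    out = 19 // gain % gain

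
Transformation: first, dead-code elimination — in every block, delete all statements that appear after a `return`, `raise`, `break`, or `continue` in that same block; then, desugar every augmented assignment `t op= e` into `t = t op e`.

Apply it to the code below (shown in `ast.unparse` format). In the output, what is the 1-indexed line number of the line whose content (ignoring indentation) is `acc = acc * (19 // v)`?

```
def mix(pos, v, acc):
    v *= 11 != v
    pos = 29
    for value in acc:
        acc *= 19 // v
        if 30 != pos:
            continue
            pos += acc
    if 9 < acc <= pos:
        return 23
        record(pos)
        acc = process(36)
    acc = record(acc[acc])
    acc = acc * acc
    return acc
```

Transformed code:
def mix(pos, v, acc):
    v = v * (11 != v)
    pos = 29
    for value in acc:
        acc = acc * (19 // v)
        if 30 != pos:
            continue
    if 9 < acc <= pos:
        return 23
    acc = record(acc[acc])
    acc = acc * acc
    return acc

5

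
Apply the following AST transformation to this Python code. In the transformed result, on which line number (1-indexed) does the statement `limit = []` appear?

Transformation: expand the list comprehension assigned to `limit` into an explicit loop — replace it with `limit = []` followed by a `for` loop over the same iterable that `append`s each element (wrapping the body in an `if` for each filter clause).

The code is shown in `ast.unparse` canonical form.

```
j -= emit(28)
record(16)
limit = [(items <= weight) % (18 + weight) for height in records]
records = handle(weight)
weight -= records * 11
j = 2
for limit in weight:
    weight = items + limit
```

Transformed code:
j -= emit(28)
record(16)
limit = []
for height in records:
    limit.append((items <= weight) % (18 + weight))
records = handle(weight)
weight -= records * 11
j = 2
for limit in weight:
    weight = items + limit

3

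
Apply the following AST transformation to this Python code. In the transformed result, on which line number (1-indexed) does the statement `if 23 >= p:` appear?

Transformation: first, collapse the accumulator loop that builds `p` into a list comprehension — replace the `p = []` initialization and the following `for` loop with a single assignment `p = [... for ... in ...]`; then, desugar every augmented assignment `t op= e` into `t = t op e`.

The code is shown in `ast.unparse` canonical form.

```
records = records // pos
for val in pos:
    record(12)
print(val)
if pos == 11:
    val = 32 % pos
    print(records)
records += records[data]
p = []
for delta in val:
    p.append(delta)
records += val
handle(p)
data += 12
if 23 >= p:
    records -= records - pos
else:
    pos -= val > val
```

13

Transformed code:
records = records // pos
for val in pos:
    record(12)
print(val)
if pos == 11:
    val = 32 % pos
    print(records)
records = records + records[data]
p = [delta for delta in val]
records = records + val
handle(p)
data = data + 12
if 23 >= p:
    records = records - (records - pos)
else:
    pos = pos - (val > val)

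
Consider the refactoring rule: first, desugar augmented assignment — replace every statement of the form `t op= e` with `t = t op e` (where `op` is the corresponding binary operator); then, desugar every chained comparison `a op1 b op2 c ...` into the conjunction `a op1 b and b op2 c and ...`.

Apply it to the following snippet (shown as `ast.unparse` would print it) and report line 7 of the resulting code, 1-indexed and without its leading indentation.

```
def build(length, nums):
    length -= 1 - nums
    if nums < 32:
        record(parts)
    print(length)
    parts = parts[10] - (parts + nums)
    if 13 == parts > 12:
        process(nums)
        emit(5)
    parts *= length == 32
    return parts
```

if 13 == parts and parts > 12:

Transformed code:
def build(length, nums):
    length = length - (1 - nums)
    if nums < 32:
        record(parts)
    print(length)
    parts = parts[10] - (parts + nums)
    if 13 == parts and parts > 12:
        process(nums)
        emit(5)
    parts = parts * (length == 32)
    return parts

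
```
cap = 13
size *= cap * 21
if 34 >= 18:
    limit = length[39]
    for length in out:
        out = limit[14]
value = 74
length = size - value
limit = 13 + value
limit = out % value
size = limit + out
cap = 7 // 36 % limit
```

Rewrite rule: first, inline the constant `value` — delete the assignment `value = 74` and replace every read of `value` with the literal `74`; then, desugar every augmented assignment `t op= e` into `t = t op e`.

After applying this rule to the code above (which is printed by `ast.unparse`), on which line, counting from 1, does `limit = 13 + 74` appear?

Transformed code:
cap = 13
size = size * (cap * 21)
if 34 >= 18:
    limit = length[39]
    for length in out:
        out = limit[14]
length = size - 74
limit = 13 + 74
limit = out % 74
size = limit + out
cap = 7 // 36 % limit

8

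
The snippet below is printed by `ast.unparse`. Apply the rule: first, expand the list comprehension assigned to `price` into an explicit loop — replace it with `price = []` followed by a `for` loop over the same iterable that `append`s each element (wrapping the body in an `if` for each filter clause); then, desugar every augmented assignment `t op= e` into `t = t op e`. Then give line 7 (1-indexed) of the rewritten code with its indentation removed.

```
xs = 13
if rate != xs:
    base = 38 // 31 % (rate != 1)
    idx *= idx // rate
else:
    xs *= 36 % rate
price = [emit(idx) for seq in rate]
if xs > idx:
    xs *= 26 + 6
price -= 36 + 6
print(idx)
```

price = []

Transformed code:
xs = 13
if rate != xs:
    base = 38 // 31 % (rate != 1)
    idx = idx * (idx // rate)
else:
    xs = xs * (36 % rate)
price = []
for seq in rate:
    price.append(emit(idx))
if xs > idx:
    xs = xs * (26 + 6)
price = price - (36 + 6)
print(idx)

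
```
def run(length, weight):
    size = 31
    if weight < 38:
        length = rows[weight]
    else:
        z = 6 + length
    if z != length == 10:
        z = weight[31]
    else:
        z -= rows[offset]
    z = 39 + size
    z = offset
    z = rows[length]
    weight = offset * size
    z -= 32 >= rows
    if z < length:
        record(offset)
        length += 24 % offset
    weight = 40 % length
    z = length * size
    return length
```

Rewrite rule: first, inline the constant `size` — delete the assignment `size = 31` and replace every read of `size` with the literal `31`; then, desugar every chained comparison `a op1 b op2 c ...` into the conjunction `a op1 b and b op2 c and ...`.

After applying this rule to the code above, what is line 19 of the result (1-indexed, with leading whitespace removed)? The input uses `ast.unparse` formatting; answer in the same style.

z = length * 31

Transformed code:
def run(length, weight):
    if weight < 38:
        length = rows[weight]
    else:
        z = 6 + length
    if z != length and length == 10:
        z = weight[31]
    else:
        z -= rows[offset]
    z = 39 + 31
    z = offset
    z = rows[length]
    weight = offset * 31
    z -= 32 >= rows
    if z < length:
        record(offset)
        length += 24 % offset
    weight = 40 % length
    z = length * 31
    return length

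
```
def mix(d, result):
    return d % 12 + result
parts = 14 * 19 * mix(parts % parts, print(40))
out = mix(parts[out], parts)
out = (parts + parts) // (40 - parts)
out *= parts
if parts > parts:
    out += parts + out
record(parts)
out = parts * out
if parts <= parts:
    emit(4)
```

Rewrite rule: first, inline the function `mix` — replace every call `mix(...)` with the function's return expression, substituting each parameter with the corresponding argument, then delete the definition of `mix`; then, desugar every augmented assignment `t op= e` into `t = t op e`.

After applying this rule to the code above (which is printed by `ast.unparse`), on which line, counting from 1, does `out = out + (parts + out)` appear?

Transformed code:
parts = 14 * 19 * (parts % parts % 12 + print(40))
out = parts[out] % 12 + parts
out = (parts + parts) // (40 - parts)
out = out * parts
if parts > parts:
    out = out + (parts + out)
record(parts)
out = parts * out
if parts <= parts:
    emit(4)

6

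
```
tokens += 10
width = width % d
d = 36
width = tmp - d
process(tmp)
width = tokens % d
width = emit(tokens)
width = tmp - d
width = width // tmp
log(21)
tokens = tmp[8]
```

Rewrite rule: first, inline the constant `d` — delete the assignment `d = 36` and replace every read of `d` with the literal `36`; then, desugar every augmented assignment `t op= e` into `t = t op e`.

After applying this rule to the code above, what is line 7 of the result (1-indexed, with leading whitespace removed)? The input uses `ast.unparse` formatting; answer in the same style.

Transformed code:
tokens = tokens + 10
width = width % 36
width = tmp - 36
process(tmp)
width = tokens % 36
width = emit(tokens)
width = tmp - 36
width = width // tmp
log(21)
tokens = tmp[8]

width = tmp - 36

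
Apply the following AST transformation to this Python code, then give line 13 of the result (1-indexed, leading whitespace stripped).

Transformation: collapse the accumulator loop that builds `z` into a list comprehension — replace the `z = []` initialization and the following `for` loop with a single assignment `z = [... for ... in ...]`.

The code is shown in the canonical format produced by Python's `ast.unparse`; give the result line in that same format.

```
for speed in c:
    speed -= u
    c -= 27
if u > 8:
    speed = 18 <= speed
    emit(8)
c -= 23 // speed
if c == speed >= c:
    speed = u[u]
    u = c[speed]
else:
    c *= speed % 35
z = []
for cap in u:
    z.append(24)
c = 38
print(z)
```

Transformed code:
for speed in c:
    speed -= u
    c -= 27
if u > 8:
    speed = 18 <= speed
    emit(8)
c -= 23 // speed
if c == speed >= c:
    speed = u[u]
    u = c[speed]
else:
    c *= speed % 35
z = [24 for cap in u]
c = 38
print(z)

z = [24 for cap in u]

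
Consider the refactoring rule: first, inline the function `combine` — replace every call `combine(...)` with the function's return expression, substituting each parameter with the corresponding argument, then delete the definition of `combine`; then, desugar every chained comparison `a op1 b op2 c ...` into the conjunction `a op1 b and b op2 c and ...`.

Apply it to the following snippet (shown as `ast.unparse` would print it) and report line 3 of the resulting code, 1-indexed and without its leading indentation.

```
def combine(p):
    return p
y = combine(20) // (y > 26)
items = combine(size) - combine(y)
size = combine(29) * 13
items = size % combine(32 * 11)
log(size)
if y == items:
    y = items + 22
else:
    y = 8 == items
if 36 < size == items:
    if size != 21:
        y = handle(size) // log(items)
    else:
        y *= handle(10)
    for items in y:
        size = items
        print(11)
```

Transformed code:
y = 20 // (y > 26)
items = size - y
size = 29 * 13
items = size % (32 * 11)
log(size)
if y == items:
    y = items + 22
else:
    y = 8 == items
if 36 < size and size == items:
    if size != 21:
        y = handle(size) // log(items)
    else:
        y *= handle(10)
    for items in y:
        size = items
        print(11)

size = 29 * 13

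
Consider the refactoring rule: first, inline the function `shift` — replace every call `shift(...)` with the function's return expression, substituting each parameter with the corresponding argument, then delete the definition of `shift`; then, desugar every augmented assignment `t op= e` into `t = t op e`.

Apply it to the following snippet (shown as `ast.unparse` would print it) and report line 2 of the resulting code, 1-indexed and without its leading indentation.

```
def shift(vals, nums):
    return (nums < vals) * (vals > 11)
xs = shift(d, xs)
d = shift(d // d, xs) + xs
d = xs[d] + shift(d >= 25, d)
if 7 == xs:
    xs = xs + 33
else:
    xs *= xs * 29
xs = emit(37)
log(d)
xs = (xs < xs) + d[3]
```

Transformed code:
xs = (xs < d) * (d > 11)
d = (xs < d // d) * (d // d > 11) + xs
d = xs[d] + (d < (d >= 25)) * ((d >= 25) > 11)
if 7 == xs:
    xs = xs + 33
else:
    xs = xs * (xs * 29)
xs = emit(37)
log(d)
xs = (xs < xs) + d[3]

d = (xs < d // d) * (d // d > 11) + xs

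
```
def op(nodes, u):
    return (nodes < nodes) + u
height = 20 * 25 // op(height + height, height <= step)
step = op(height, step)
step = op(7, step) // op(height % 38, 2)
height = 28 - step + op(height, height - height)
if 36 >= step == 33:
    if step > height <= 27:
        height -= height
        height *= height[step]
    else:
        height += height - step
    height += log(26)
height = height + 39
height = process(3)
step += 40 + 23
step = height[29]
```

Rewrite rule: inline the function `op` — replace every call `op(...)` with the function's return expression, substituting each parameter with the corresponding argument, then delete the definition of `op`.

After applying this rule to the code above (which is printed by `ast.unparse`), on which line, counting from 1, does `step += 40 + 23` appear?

14

Transformed code:
height = 20 * 25 // ((height + height < height + height) + (height <= step))
step = (height < height) + step
step = ((7 < 7) + step) // ((height % 38 < height % 38) + 2)
height = 28 - step + ((height < height) + (height - height))
if 36 >= step == 33:
    if step > height <= 27:
        height -= height
        height *= height[step]
    else:
        height += height - step
    height += log(26)
height = height + 39
height = process(3)
step += 40 + 23
step = height[29]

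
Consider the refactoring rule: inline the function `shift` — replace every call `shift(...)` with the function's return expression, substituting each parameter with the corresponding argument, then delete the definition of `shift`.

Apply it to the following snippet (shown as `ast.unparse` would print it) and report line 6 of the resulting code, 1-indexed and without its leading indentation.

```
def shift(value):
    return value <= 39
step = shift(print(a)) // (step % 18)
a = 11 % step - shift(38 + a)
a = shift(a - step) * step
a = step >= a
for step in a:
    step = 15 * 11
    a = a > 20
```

Transformed code:
step = (print(a) <= 39) // (step % 18)
a = 11 % step - (38 + a <= 39)
a = (a - step <= 39) * step
a = step >= a
for step in a:
    step = 15 * 11
    a = a > 20

step = 15 * 11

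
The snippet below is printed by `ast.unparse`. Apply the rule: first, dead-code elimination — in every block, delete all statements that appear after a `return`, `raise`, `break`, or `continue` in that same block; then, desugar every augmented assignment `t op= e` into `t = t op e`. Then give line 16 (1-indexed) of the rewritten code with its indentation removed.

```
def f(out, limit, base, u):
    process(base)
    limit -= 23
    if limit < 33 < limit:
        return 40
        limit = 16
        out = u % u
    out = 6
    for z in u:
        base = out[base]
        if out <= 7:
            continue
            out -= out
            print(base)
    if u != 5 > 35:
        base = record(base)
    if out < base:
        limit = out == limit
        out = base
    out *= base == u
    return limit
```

out = out * (base == u)

Transformed code:
def f(out, limit, base, u):
    process(base)
    limit = limit - 23
    if limit < 33 < limit:
        return 40
    out = 6
    for z in u:
        base = out[base]
        if out <= 7:
            continue
    if u != 5 > 35:
        base = record(base)
    if out < base:
        limit = out == limit
        out = base
    out = out * (base == u)
    return limit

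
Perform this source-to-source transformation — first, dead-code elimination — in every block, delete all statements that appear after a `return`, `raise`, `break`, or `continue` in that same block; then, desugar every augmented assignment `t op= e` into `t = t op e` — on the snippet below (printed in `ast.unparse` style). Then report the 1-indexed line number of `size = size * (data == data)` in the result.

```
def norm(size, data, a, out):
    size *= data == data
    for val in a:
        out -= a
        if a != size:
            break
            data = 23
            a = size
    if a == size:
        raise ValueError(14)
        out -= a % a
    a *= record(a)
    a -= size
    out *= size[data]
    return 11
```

2

Transformed code:
def norm(size, data, a, out):
    size = size * (data == data)
    for val in a:
        out = out - a
        if a != size:
            break
    if a == size:
        raise ValueError(14)
    a = a * record(a)
    a = a - size
    out = out * size[data]
    return 11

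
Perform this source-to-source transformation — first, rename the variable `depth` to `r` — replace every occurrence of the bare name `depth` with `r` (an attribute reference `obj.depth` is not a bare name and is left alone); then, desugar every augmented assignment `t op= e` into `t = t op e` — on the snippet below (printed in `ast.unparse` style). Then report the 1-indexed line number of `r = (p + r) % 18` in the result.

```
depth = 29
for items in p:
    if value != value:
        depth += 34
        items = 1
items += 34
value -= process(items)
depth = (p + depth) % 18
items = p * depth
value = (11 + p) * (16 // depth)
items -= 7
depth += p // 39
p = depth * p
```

8

Transformed code:
r = 29
for items in p:
    if value != value:
        r = r + 34
        items = 1
items = items + 34
value = value - process(items)
r = (p + r) % 18
items = p * r
value = (11 + p) * (16 // r)
items = items - 7
r = r + p // 39
p = r * p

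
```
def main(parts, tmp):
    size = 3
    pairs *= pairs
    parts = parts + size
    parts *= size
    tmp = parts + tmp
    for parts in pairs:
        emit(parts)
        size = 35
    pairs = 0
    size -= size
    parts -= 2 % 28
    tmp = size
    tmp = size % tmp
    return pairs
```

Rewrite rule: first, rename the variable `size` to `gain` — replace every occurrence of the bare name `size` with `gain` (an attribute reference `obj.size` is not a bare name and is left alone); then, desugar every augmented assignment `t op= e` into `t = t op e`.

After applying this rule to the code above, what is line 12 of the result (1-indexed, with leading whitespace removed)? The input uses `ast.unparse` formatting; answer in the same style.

Transformed code:
def main(parts, tmp):
    gain = 3
    pairs = pairs * pairs
    parts = parts + gain
    parts = parts * gain
    tmp = parts + tmp
    for parts in pairs:
        emit(parts)
        gain = 35
    pairs = 0
    gain = gain - gain
    parts = parts - 2 % 28
    tmp = gain
    tmp = gain % tmp
    return pairs

parts = parts - 2 % 28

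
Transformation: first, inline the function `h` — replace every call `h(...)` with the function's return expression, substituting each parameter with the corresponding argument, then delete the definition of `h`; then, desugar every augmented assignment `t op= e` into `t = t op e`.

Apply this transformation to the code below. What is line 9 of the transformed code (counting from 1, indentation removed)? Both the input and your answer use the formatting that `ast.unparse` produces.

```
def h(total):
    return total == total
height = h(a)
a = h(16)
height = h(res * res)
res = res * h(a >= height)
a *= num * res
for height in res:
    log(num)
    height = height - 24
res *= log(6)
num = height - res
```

Transformed code:
height = a == a
a = 16 == 16
height = res * res == res * res
res = res * ((a >= height) == (a >= height))
a = a * (num * res)
for height in res:
    log(num)
    height = height - 24
res = res * log(6)
num = height - res

res = res * log(6)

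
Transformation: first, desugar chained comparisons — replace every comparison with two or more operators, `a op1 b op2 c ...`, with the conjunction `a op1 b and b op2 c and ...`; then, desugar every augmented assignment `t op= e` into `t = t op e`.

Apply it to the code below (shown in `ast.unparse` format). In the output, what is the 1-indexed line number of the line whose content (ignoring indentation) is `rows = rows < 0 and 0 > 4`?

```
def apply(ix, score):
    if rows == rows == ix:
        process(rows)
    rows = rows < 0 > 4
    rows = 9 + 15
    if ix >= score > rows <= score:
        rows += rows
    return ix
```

4

Transformed code:
def apply(ix, score):
    if rows == rows and rows == ix:
        process(rows)
    rows = rows < 0 and 0 > 4
    rows = 9 + 15
    if ix >= score and score > rows and (rows <= score):
        rows = rows + rows
    return ix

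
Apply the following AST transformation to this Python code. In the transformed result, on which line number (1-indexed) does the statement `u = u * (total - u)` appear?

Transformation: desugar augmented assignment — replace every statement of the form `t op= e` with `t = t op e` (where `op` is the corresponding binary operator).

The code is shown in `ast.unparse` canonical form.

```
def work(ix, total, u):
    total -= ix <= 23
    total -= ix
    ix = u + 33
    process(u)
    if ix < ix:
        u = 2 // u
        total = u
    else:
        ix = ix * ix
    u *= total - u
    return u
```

11

Transformed code:
def work(ix, total, u):
    total = total - (ix <= 23)
    total = total - ix
    ix = u + 33
    process(u)
    if ix < ix:
        u = 2 // u
        total = u
    else:
        ix = ix * ix
    u = u * (total - u)
    return u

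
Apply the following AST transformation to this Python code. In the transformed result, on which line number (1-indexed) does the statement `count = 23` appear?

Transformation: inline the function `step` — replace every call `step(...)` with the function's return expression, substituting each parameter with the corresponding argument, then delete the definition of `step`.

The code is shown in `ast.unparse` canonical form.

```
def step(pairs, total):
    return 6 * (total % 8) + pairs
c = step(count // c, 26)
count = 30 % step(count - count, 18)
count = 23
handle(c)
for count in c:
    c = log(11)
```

3

Transformed code:
c = 6 * (26 % 8) + count // c
count = 30 % (6 * (18 % 8) + (count - count))
count = 23
handle(c)
for count in c:
    c = log(11)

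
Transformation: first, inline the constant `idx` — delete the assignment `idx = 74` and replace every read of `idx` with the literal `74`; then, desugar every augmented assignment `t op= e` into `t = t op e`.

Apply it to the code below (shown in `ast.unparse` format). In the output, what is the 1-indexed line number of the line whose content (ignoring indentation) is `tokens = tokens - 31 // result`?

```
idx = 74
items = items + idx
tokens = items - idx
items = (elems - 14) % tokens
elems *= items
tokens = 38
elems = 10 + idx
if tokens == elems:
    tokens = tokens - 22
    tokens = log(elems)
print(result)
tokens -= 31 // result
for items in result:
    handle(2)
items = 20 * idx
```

11

Transformed code:
items = items + 74
tokens = items - 74
items = (elems - 14) % tokens
elems = elems * items
tokens = 38
elems = 10 + 74
if tokens == elems:
    tokens = tokens - 22
    tokens = log(elems)
print(result)
tokens = tokens - 31 // result
for items in result:
    handle(2)
items = 20 * 74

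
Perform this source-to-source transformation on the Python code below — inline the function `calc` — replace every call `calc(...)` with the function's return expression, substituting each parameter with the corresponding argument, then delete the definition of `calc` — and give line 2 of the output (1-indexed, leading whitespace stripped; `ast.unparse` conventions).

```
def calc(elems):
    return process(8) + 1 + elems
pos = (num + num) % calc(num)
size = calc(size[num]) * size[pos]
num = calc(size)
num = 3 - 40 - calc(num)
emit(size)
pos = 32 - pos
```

Transformed code:
pos = (num + num) % (process(8) + 1 + num)
size = (process(8) + 1 + size[num]) * size[pos]
num = process(8) + 1 + size
num = 3 - 40 - (process(8) + 1 + num)
emit(size)
pos = 32 - pos

size = (process(8) + 1 + size[num]) * size[pos]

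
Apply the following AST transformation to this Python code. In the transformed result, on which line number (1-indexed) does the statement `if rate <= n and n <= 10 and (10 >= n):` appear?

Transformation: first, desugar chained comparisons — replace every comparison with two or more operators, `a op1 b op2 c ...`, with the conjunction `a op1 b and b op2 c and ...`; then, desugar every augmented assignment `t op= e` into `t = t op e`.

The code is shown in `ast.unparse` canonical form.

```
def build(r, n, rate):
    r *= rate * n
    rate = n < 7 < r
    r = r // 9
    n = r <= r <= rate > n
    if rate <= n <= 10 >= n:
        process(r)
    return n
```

Transformed code:
def build(r, n, rate):
    r = r * (rate * n)
    rate = n < 7 and 7 < r
    r = r // 9
    n = r <= r and r <= rate and (rate > n)
    if rate <= n and n <= 10 and (10 >= n):
        process(r)
    return n

6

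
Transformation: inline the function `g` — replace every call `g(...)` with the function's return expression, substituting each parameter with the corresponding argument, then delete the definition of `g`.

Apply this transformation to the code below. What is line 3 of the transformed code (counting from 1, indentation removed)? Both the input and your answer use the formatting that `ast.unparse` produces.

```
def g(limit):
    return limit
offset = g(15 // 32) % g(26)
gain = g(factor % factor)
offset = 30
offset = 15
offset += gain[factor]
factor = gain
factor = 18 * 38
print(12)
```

offset = 30

Transformed code:
offset = 15 // 32 % 26
gain = factor % factor
offset = 30
offset = 15
offset += gain[factor]
factor = gain
factor = 18 * 38
print(12)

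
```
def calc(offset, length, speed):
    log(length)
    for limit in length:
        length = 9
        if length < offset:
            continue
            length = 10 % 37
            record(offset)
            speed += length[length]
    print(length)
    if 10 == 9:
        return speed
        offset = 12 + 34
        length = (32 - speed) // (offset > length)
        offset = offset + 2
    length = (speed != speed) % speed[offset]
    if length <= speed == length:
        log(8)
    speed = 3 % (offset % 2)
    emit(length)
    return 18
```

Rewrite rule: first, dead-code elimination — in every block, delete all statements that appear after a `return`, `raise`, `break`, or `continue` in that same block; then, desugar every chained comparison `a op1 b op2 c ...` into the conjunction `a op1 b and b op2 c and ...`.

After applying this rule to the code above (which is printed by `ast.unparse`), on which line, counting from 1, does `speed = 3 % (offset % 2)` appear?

Transformed code:
def calc(offset, length, speed):
    log(length)
    for limit in length:
        length = 9
        if length < offset:
            continue
    print(length)
    if 10 == 9:
        return speed
    length = (speed != speed) % speed[offset]
    if length <= speed and speed == length:
        log(8)
    speed = 3 % (offset % 2)
    emit(length)
    return 18

13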